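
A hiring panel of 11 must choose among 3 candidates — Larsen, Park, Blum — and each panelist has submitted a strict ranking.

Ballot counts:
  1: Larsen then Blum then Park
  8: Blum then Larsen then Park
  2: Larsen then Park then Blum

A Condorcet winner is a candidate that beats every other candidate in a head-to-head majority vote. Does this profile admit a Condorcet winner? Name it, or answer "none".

Blum

Check each pair by majority over 11 ballots:
Larsen vs Park: 11 to 0, Larsen.
Larsen vs Blum: Blum, 8–3.
Park–Blum: Blum 9–2.
Only Blum has no losses; Blum is the Condorcet winner.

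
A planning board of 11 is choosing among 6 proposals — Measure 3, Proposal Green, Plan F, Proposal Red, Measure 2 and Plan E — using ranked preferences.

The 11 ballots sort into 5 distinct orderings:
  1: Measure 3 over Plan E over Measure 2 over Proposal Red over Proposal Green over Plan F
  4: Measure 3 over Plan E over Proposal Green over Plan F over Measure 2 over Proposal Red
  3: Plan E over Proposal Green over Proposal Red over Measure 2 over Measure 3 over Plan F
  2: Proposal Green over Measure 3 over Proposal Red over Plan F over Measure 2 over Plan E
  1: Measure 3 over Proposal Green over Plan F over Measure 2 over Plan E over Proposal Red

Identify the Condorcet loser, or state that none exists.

none

Head-to-head results (11 council members):
Measure 3 vs Proposal Green: Measure 3 is ranked higher on 1+4+1 = 6 ballots, Proposal Green on 5. Measure 3 wins 6–5.
Measure 3 vs Plan F: 1+4+3+2+1 = 11 for Measure 3, 0 for Plan F — Measure 3 by 11–0.
Measure 3 vs Proposal Red: 1+4+2+1 = 8 for Measure 3, 3 for Proposal Red — Measure 3 by 8–3.
Measure 3 vs Measure 2: Measure 3 preferred on 1+4+2+1 = 8 ballots; Measure 3 wins 8–3.
Measure 3 vs Plan E: 8 to 3, Measure 3.
Proposal Green vs Plan F: Proposal Green wins 11–0.
Proposal Green vs Proposal Red: Proposal Green wins 10–1.
Proposal Green–Measure 2: Proposal Green 10–1.
Proposal Green vs Plan E: Proposal Green is ranked higher on 2+1 = 3 ballots, Plan E on 8. Plan E wins 8–3.
Plan F vs Proposal Red: Proposal Red, 6–5.
Plan F–Measure 2: Plan F 7–4.
Plan F vs Plan E: Plan F is ranked higher on 2+1 = 3 ballots, Plan E on 8. Plan E wins 8–3.
Proposal Red vs Measure 2: Measure 2, 6–5.
Proposal Red vs Plan E: Plan E wins 9–2.
Measure 2 vs Plan E: Plan E wins 8–3.
No option is winless: Measure 3 beats Proposal Green; Proposal Green beats Plan F; Plan F beats Measure 2; Proposal Red beats Plan F; Measure 2 beats Proposal Red; Plan E beats Proposal Green. There is no Condorcet loser.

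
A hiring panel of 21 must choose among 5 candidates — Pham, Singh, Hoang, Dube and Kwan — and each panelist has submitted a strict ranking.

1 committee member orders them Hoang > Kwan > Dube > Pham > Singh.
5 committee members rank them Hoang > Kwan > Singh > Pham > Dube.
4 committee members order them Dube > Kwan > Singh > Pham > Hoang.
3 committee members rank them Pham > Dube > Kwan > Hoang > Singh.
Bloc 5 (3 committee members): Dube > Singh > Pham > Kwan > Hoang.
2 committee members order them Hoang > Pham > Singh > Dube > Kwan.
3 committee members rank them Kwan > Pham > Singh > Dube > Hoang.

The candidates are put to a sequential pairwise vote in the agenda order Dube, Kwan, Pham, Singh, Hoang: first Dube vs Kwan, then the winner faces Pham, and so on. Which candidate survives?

Hoang

Round 1: Dube vs Kwan — 12–9, Dube advances.
Round 2: Dube vs Pham — 8–13, Pham advances.
Round 3: Pham vs Singh — 9–12, Singh advances.
Round 4: Singh vs Hoang — 10–11, Hoang advances.
Hoang survives the agenda.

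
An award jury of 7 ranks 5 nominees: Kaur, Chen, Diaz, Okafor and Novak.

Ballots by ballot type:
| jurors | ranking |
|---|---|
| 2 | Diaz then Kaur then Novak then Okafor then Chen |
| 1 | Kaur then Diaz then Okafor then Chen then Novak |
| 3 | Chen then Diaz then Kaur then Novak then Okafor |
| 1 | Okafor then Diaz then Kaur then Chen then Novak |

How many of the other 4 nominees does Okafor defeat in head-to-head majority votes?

1

Okafor against each rival (7 jurors):
Okafor vs Kaur: Okafor preferred on 1 ballot; Kaur wins 6–1.
Okafor–Chen: Okafor 4–3.
Okafor vs Diaz: 1 to 6, Diaz.
Okafor vs Novak: Novak, 5–2.
Okafor beats Chen; loses to Kaur, Diaz, Novak — 1 pairwise win.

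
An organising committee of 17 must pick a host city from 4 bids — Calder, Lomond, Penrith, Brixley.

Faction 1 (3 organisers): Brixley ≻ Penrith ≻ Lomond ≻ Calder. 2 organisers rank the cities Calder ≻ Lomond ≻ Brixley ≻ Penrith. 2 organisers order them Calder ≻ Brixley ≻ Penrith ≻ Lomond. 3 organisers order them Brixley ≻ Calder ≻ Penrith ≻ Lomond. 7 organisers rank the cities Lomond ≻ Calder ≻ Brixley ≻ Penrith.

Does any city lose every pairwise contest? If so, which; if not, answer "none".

Head-to-head results (17 organisers):
Calder–Lomond: Lomond 10–7.
Calder vs Penrith: 2+2+3+7 = 14 for Calder, 3 for Penrith — Calder by 14–3.
Calder vs Brixley: Calder, 11–6.
Lomond vs Penrith: 9 to 8, Lomond.
Lomond vs Brixley: Lomond, 9–8.
Penrith–Brixley: Brixley 17–0.
Penrith is beaten in every head-to-head and is the Condorcet loser.

Penrith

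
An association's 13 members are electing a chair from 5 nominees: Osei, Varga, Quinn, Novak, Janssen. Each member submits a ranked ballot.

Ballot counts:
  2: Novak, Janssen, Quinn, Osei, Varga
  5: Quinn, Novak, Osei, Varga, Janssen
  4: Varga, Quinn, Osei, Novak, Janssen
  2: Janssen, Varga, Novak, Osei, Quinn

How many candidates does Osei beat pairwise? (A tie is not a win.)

2

Osei against each rival (13 voters):
Osei vs Varga: Osei wins 7–6.
Osei vs Quinn: 2 to 11, Quinn.
Osei vs Novak: Novak wins 9–4.
Osei vs Janssen: Osei is ranked higher on 5+4 = 9 ballots, Janssen on 4. Osei wins 9–4.
Osei beats Varga, Janssen; loses to Quinn, Novak — 2 pairwise wins.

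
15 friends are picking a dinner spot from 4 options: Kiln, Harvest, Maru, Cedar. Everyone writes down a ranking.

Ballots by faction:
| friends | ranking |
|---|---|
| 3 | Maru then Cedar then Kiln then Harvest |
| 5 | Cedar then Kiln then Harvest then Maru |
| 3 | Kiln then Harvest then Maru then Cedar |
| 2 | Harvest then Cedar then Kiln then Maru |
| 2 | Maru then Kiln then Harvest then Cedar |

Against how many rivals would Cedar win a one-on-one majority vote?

Cedar against each rival (15 friends):
Cedar vs Kiln: 3+5+2 = 10 for Cedar, 5 for Kiln — Cedar by 10–5.
Cedar vs Harvest: Cedar, 8–7.
Cedar vs Maru: Maru wins 8–7.
Cedar beats Kiln, Harvest; loses to Maru — 2 pairwise wins.

2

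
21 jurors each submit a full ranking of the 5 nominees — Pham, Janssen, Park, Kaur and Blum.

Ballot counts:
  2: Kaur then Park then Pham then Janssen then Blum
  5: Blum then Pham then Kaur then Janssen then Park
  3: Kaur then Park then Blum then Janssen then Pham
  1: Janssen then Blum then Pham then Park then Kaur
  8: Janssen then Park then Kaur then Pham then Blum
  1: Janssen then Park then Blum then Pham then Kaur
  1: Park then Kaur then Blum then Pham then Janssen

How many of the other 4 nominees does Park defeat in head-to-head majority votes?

3

Park against each rival (21 jurors):
Park vs Pham: Park preferred on 2+3+8+1+1 = 15 ballots; Park wins 15–6.
Park vs Janssen: Janssen, 15–6.
Park vs Kaur: Park is ranked higher on 1+8+1+1 = 11 ballots, Kaur on 10. Park wins 11–10.
Park vs Blum: Park, 15–6.
Park beats Pham, Kaur, Blum; loses to Janssen — 3 pairwise wins.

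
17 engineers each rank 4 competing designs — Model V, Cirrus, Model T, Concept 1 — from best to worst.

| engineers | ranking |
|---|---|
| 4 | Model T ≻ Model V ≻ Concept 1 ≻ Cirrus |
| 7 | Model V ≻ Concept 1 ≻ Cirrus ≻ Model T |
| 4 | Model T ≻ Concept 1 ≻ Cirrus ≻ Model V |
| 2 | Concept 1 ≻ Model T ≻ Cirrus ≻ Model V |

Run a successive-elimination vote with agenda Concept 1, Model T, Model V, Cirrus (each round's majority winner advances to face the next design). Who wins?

Round 1: Concept 1 vs Model T — 9–8, Concept 1 advances.
Round 2: Concept 1 vs Model V — 6–11, Model V advances.
Round 3: Model V vs Cirrus — 11–6, Model V advances.
The agenda winner is Model V.

Model V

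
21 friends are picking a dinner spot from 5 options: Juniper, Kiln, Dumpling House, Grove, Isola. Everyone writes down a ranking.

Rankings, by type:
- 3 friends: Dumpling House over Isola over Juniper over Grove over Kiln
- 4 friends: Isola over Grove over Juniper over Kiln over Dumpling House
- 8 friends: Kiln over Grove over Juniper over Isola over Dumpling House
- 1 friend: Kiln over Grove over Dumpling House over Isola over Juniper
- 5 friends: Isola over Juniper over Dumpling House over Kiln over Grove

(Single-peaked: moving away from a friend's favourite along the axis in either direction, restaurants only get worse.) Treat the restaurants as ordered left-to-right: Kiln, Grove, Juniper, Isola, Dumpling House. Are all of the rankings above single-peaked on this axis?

Axis positions: Kiln=1, Grove=2, Juniper=3, Isola=4, Dumpling House=5.
Type 1 (peak Dumpling House at position 5): ranking walks positions 5-4-3-2-1, expanding outward from the peak — single-peaked.
Type 2: ranking walks positions 4-2-3-1-5; Grove is ranked above Juniper even though Juniper lies between Grove and the peak Isola on the axis — preferences dip and rise again. Not single-peaked.
Type 3 (peak Kiln at position 1): ranking walks positions 1-2-3-4-5, expanding outward from the peak — single-peaked.
Type 4: ranking walks positions 1-2-5-4-3; Dumpling House is ranked above Juniper even though Juniper lies between Dumpling House and the peak Kiln on the axis — preferences dip and rise again. Not single-peaked.
Type 5: ranking walks positions 4-3-5-1-2; Kiln is ranked above Grove even though Grove lies between Kiln and the peak Isola on the axis — preferences dip and rise again. Not single-peaked.
Type 2 violates single-peakedness, so the profile is not single-peaked on this axis.

no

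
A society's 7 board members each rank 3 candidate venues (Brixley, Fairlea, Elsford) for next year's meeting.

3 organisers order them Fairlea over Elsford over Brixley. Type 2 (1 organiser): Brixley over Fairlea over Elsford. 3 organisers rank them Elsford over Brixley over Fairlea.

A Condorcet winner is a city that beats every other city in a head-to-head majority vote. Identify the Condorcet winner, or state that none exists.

none

Head-to-head results (7 organisers):
Brixley vs Fairlea: 1+3 = 4 for Brixley, 3 for Fairlea — Brixley by 4–3.
Brixley vs Elsford: 1 to 6, Elsford.
Fairlea vs Elsford: Fairlea is ranked higher on 3+1 = 4 ballots, Elsford on 3. Fairlea wins 4–3.
Each city drops at least one matchup (Brixley loses to Elsford; Fairlea loses to Brixley; Elsford loses to Fairlea); the cycle Brixley > Fairlea > Elsford > Brixley rules out a Condorcet winner.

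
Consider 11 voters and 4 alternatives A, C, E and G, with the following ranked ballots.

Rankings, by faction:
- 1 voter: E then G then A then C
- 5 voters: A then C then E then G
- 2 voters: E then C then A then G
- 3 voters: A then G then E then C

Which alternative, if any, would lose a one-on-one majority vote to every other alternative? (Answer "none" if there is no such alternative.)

G

Pairwise majorities:
A vs C: A wins 9–2.
A vs E: A is ranked higher on 5+3 = 8 ballots, E on 3. A wins 8–3.
A vs G: A, 10–1.
C vs E: 5 to 6, E.
C vs G: C wins 7–4.
E vs G: 8 to 3, E.
Only G has no wins; G is the Condorcet loser.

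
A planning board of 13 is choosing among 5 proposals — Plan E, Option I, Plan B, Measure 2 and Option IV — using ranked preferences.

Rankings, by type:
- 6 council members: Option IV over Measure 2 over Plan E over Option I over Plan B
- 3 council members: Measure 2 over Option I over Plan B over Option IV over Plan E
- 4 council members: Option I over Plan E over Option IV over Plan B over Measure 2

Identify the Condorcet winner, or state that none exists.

none

Pairwise majorities:
Plan E vs Option I: Option I, 7–6.
Plan E vs Plan B: Plan E wins 10–3.
Plan E–Measure 2: Measure 2 9–4.
Plan E vs Option IV: Option IV wins 9–4.
Option I vs Plan B: Option I, 13–0.
Option I vs Measure 2: Measure 2 wins 9–4.
Option I vs Option IV: Option I wins 7–6.
Plan B–Measure 2: Measure 2 9–4.
Plan B vs Option IV: Option IV wins 10–3.
Measure 2 vs Option IV: Option IV wins 10–3.
Each option drops at least one matchup (Plan E loses to Option I; Option I loses to Measure 2; Plan B loses to Plan E; Measure 2 loses to Option IV; Option IV loses to Option I); the cycle Option I > Option IV > Measure 2 > Option I rules out a Condorcet winner.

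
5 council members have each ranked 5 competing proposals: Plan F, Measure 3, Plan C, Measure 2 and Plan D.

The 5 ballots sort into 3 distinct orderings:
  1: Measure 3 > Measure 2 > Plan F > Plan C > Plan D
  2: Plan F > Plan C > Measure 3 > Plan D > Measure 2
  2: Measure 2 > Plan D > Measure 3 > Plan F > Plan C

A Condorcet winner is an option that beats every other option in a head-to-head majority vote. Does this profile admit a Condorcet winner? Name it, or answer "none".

Measure 3

Pairwise majorities:
Plan F vs Measure 3: Measure 3, 3–2.
Plan F vs Plan C: Plan F preferred on 1+2+2 = 5 ballots; Plan F wins 5–0.
Plan F vs Measure 2: Measure 2 wins 3–2.
Plan F vs Plan D: 1+2 = 3 for Plan F, 2 for Plan D — Plan F by 3–2.
Measure 3 vs Plan C: Measure 3 preferred on 1+2 = 3 ballots; Measure 3 wins 3–2.
Measure 3–Measure 2: Measure 3 3–2.
Measure 3 vs Plan D: 1+2 = 3 for Measure 3, 2 for Plan D — Measure 3 by 3–2.
Plan C vs Measure 2: 2 for Plan C, 3 for Measure 2 — Measure 2 by 3–2.
Plan C–Plan D: Plan C 3–2.
Measure 2–Plan D: Measure 2 3–2.
Measure 3 wins every pairwise contest, so Measure 3 is the Condorcet winner.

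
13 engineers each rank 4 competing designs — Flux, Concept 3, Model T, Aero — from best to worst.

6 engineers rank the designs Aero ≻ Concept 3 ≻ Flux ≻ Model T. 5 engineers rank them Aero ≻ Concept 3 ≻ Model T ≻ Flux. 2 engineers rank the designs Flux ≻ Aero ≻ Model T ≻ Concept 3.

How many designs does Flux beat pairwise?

Flux against each rival (13 engineers):
Flux vs Concept 3: 2 to 11, Concept 3.
Flux vs Model T: Flux, 8–5.
Flux vs Aero: 2 for Flux, 11 for Aero — Aero by 11–2.
Flux beats Model T; loses to Concept 3, Aero — 1 pairwise win.

1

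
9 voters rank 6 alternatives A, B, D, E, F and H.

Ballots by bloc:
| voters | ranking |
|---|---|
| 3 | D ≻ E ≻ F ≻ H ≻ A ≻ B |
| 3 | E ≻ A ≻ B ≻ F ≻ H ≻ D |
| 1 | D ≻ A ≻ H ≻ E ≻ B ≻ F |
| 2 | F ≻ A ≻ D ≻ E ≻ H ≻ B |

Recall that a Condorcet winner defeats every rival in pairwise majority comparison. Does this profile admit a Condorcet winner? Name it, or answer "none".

Check each pair by majority over 9 ballots:
A–B: A 9–0.
A vs D: A, 5–4.
A vs E: E wins 6–3.
A–F: F 5–4.
A–H: A 6–3.
B vs D: D wins 6–3.
B–E: E 9–0.
B vs F: F wins 5–4.
B–H: H 6–3.
D–E: D 6–3.
D vs F: F, 5–4.
D vs H: D, 6–3.
E vs F: E, 7–2.
E vs H: E wins 8–1.
F–H: F 8–1.
Each alternative drops at least one matchup (A loses to E; B loses to A; D loses to A; E loses to D; F loses to E; H loses to A); the cycle A → D → E → A rules out a Condorcet winner.

none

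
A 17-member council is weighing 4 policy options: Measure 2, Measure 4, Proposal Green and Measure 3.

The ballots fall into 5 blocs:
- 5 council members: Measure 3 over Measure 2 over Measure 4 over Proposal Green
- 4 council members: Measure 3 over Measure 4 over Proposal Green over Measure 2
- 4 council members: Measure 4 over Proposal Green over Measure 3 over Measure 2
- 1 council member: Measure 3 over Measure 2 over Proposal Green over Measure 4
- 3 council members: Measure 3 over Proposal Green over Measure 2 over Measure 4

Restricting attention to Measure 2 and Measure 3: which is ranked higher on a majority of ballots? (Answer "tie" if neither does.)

No ballot ranks Measure 2 above Measure 3: 0.
Ballots ranking Measure 3 above Measure 2: 17 − 0 = 17.
Measure 3 wins the head-to-head 17–0.

Measure 3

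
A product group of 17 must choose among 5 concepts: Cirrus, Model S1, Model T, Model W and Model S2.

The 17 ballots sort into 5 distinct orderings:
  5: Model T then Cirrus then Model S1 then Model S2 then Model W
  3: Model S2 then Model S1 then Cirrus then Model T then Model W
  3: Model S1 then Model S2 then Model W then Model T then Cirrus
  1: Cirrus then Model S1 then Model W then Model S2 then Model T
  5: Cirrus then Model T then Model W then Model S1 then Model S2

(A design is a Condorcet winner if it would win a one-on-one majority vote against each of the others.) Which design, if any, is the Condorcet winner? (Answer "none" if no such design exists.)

Pairwise majorities:
Cirrus vs Model S1: Cirrus, 11–6.
Cirrus vs Model T: Cirrus, 9–8.
Cirrus vs Model W: Cirrus preferred on 5+3+1+5 = 14 ballots; Cirrus wins 14–3.
Cirrus vs Model S2: Cirrus preferred on 5+1+5 = 11 ballots; Cirrus wins 11–6.
Model S1 vs Model T: Model S1 is ranked higher on 3+3+1 = 7 ballots, Model T on 10. Model T wins 10–7.
Model S1 vs Model W: Model S1 preferred on 5+3+3+1 = 12 ballots; Model S1 wins 12–5.
Model S1 vs Model S2: 14 to 3, Model S1.
Model T vs Model W: Model T is ranked higher on 5+3+5 = 13 ballots, Model W on 4. Model T wins 13–4.
Model T vs Model S2: Model T wins 10–7.
Model W vs Model S2: Model S2 wins 11–6.
Cirrus beats each of Model S1, Model T, Model W, Model S2 — Cirrus is the Condorcet winner.

Cirrus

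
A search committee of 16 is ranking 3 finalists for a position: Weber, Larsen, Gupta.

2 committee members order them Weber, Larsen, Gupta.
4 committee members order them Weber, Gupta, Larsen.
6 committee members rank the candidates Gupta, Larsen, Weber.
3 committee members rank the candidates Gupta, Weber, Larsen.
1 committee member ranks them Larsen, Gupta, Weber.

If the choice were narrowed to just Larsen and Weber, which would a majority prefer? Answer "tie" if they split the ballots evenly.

Weber

Ballots ranking Larsen above Weber: 6 + 1 = 7.
Ballots ranking Weber above Larsen: 16 − 7 = 9.
Weber wins the head-to-head 9–7.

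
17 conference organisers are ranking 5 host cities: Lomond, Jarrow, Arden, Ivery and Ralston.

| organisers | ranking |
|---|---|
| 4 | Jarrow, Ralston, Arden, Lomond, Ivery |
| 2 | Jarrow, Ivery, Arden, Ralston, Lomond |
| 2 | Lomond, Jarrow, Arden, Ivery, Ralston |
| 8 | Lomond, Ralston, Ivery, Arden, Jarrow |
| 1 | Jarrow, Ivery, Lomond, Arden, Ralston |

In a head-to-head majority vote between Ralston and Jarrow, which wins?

Jarrow

Ballots ranking Ralston above Jarrow: 8.
Ballots ranking Jarrow above Ralston: 17 − 8 = 9.
Jarrow wins the head-to-head 9–8.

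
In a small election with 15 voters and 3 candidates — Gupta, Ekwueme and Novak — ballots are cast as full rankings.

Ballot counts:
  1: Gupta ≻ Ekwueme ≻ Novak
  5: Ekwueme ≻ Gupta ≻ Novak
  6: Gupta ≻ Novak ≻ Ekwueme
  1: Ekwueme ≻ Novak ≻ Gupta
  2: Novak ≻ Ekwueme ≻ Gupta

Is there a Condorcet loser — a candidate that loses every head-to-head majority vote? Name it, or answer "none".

Pairwise majorities:
Gupta–Ekwueme: Ekwueme 8–7.
Gupta vs Novak: Gupta wins 12–3.
Ekwueme–Novak: Novak 8–7.
Every candidate wins at least one matchup (Gupta beats Novak; Ekwueme beats Gupta; Novak beats Ekwueme), so there is no Condorcet loser.

none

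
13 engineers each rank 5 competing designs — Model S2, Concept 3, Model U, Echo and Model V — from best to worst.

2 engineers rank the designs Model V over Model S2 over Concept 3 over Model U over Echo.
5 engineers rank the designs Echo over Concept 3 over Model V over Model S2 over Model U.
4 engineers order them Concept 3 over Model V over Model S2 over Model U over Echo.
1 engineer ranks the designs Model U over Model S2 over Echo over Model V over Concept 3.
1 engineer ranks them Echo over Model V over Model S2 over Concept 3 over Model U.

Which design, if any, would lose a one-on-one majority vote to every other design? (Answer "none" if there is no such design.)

none

Head-to-head results (13 engineers):
Model S2–Concept 3: Concept 3 9–4.
Model S2 vs Model U: Model S2 wins 12–1.
Model S2 vs Echo: Model S2, 7–6.
Model S2 vs Model V: Model V, 12–1.
Concept 3–Model U: Concept 3 12–1.
Concept 3 vs Echo: Concept 3 is ranked higher on 2+4 = 6 ballots, Echo on 7. Echo wins 7–6.
Concept 3 vs Model V: Concept 3 is ranked higher on 5+4 = 9 ballots, Model V on 4. Concept 3 wins 9–4.
Model U–Echo: Model U 7–6.
Model U–Model V: Model V 12–1.
Echo–Model V: Echo 7–6.
No design is winless: Model S2 beats Model U; Concept 3 beats Model S2; Model U beats Echo; Echo beats Concept 3; Model V beats Model S2. There is no Condorcet loser.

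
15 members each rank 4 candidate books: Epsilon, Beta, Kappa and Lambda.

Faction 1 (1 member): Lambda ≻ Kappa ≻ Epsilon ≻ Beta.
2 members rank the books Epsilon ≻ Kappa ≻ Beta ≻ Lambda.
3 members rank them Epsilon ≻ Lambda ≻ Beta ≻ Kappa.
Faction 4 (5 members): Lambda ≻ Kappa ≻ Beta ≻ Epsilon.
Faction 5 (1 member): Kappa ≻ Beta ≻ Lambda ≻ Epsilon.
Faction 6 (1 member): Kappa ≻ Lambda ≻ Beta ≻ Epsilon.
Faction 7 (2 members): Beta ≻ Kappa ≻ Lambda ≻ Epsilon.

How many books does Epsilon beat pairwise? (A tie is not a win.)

0

Epsilon against each rival (15 members):
Epsilon vs Beta: Epsilon is ranked higher on 1+2+3 = 6 ballots, Beta on 9. Beta wins 9–6.
Epsilon vs Kappa: Kappa wins 10–5.
Epsilon vs Lambda: Lambda, 10–5.
Epsilon beats no one; loses to Beta, Kappa, Lambda — 0 pairwise wins.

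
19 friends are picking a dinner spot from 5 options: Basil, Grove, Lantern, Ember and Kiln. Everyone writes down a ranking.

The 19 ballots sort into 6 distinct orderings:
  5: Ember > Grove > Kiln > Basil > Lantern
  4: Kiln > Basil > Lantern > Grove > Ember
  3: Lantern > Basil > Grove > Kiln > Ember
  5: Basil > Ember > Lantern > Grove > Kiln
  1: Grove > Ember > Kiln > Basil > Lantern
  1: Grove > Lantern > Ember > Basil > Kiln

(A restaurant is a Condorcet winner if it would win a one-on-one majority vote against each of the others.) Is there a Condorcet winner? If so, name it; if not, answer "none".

none

Check each pair by majority over 19 ballots:
Basil vs Grove: Basil, 12–7.
Basil–Lantern: Basil 15–4.
Basil vs Ember: Basil, 12–7.
Basil vs Kiln: Kiln wins 10–9.
Grove–Lantern: Lantern 12–7.
Grove vs Ember: Ember, 10–9.
Grove vs Kiln: Grove, 15–4.
Lantern vs Ember: Ember wins 11–8.
Lantern vs Kiln: Kiln, 10–9.
Ember vs Kiln: Ember, 12–7.
Every restaurant loses at least once (Basil loses to Kiln; Grove loses to Basil; Lantern loses to Basil; Ember loses to Basil; Kiln loses to Grove). The majority relation contains the cycle Basil beats Grove beats Kiln beats Basil, so there is no Condorcet winner.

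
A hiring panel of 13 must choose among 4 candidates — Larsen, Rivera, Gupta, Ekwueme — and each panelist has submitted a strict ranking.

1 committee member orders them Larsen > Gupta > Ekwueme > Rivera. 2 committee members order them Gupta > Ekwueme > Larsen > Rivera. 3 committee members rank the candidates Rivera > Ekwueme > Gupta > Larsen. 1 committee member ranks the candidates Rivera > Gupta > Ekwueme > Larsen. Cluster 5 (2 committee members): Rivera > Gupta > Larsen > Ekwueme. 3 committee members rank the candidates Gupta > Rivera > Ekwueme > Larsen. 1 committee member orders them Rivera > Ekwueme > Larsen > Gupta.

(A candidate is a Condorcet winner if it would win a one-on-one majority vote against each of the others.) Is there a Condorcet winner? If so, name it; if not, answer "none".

Head-to-head results (13 committee members):
Larsen–Rivera: Rivera 10–3.
Larsen vs Gupta: Larsen is ranked higher on 1+1 = 2 ballots, Gupta on 11. Gupta wins 11–2.
Larsen vs Ekwueme: Ekwueme, 10–3.
Rivera vs Gupta: Rivera wins 7–6.
Rivera–Ekwueme: Rivera 10–3.
Gupta vs Ekwueme: Gupta is ranked higher on 1+2+1+2+3 = 9 ballots, Ekwueme on 4. Gupta wins 9–4.
Rivera beats each of Larsen, Gupta, Ekwueme — Rivera is the Condorcet winner.

Rivera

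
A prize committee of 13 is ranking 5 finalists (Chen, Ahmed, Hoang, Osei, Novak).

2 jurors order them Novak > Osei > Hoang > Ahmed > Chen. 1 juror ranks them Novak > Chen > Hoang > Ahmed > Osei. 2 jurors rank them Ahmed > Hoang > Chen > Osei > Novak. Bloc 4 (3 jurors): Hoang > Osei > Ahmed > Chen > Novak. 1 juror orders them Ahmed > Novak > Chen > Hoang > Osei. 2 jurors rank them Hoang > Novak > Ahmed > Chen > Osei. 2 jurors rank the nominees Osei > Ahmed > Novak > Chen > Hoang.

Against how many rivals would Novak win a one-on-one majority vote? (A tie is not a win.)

1

Novak against each rival (13 jurors):
Novak vs Chen: Novak wins 8–5.
Novak vs Ahmed: 2+1+2 = 5 for Novak, 8 for Ahmed — Ahmed by 8–5.
Novak vs Hoang: Hoang, 7–6.
Novak vs Osei: Osei wins 7–6.
Novak beats Chen; loses to Ahmed, Hoang, Osei — 1 pairwise win.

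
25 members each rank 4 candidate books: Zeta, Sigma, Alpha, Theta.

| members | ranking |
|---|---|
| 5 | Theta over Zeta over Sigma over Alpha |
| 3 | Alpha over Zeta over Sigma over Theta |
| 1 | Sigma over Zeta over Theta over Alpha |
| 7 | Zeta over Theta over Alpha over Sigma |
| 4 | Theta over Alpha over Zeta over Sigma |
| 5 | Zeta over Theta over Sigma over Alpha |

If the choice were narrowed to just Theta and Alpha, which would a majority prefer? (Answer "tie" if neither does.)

Theta

Ballots ranking Theta above Alpha: 5 + 1 + 7 + 4 + 5 = 22.
Ballots ranking Alpha above Theta: 25 − 22 = 3.
Theta wins the head-to-head 22–3.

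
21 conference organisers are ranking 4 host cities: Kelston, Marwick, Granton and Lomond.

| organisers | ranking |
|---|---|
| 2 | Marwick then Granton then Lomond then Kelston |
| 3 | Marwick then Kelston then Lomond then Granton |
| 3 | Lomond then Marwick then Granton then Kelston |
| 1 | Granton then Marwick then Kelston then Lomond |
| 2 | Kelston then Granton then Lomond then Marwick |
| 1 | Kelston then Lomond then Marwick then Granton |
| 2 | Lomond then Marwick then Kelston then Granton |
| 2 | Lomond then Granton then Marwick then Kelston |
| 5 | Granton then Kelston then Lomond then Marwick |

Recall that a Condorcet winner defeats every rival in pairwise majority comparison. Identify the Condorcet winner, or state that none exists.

none

Check each pair by majority over 21 ballots:
Kelston–Marwick: Marwick 13–8.
Kelston vs Granton: Granton, 13–8.
Kelston vs Lomond: Kelston, 12–9.
Marwick vs Granton: Marwick, 11–10.
Marwick vs Lomond: Lomond wins 15–6.
Granton vs Lomond: Lomond, 11–10.
Each city drops at least one matchup (Kelston loses to Marwick; Marwick loses to Lomond; Granton loses to Marwick; Lomond loses to Kelston); the cycle Kelston → Lomond → Marwick → Kelston rules out a Condorcet winner.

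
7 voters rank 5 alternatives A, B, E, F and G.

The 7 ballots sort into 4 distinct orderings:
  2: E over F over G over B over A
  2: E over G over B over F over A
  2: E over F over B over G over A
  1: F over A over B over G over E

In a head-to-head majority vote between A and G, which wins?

G

Ballots ranking A above G: 1.
Ballots ranking G above A: 7 − 1 = 6.
G wins the head-to-head 6–1.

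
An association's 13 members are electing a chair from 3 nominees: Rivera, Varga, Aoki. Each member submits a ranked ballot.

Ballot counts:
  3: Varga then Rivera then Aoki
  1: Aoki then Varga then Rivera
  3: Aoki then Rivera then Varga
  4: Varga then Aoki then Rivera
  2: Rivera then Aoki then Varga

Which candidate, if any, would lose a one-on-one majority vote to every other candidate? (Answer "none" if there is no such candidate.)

Pairwise majorities:
Rivera vs Varga: Varga wins 8–5.
Rivera vs Aoki: 3+2 = 5 for Rivera, 8 for Aoki — Aoki by 8–5.
Varga vs Aoki: 7 to 6, Varga.
Only Rivera has no wins; Rivera is the Condorcet loser.

Rivera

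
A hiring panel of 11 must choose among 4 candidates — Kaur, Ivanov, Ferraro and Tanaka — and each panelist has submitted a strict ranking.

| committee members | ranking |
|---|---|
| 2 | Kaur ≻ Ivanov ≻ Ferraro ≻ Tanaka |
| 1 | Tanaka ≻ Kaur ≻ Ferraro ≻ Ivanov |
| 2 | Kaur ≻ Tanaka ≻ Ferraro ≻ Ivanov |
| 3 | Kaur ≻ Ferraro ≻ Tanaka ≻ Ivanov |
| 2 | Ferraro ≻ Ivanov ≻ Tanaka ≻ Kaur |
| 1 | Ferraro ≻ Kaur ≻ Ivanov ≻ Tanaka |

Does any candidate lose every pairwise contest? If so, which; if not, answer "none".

Head-to-head results (11 committee members):
Kaur vs Ivanov: 9 to 2, Kaur.
Kaur vs Ferraro: Kaur, 8–3.
Kaur vs Tanaka: 2+2+3+1 = 8 for Kaur, 3 for Tanaka — Kaur by 8–3.
Ivanov vs Ferraro: Ivanov is ranked higher on 2 ballots, Ferraro on 9. Ferraro wins 9–2.
Ivanov–Tanaka: Tanaka 6–5.
Ferraro vs Tanaka: Ferraro, 8–3.
Ivanov is beaten in every head-to-head and is the Condorcet loser.

Ivanov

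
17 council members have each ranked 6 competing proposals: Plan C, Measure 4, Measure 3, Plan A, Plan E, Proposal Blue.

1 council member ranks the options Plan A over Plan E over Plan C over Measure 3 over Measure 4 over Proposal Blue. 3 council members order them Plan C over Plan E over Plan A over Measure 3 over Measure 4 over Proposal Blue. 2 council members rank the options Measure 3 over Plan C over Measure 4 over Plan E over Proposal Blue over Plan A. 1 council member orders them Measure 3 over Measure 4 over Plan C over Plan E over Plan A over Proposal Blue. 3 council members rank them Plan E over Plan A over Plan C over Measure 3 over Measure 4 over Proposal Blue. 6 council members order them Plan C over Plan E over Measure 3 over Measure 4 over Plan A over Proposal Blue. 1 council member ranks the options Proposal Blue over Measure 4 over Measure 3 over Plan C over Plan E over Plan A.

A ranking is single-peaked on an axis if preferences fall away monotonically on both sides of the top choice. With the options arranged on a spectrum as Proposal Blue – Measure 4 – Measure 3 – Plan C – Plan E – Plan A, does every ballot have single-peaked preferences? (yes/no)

yes

Axis positions: Proposal Blue=1, Measure 4=2, Measure 3=3, Plan C=4, Plan E=5, Plan A=6.
Cluster 1 (peak Plan A at position 6): ranking walks positions 6-5-4-3-2-1, expanding outward from the peak — single-peaked.
Cluster 2 (peak Plan C at position 4): ranking walks positions 4-5-6-3-2-1, expanding outward from the peak — single-peaked.
Cluster 3 (peak Measure 3 at position 3): ranking walks positions 3-4-2-5-1-6, expanding outward from the peak — single-peaked.
Cluster 4 (peak Measure 3 at position 3): ranking walks positions 3-2-4-5-6-1, expanding outward from the peak — single-peaked.
Cluster 5 (peak Plan E at position 5): ranking walks positions 5-6-4-3-2-1, expanding outward from the peak — single-peaked.
Cluster 6 (peak Plan C at position 4): ranking walks positions 4-5-3-2-6-1, expanding outward from the peak — single-peaked.
Cluster 7 (peak Proposal Blue at position 1): ranking walks positions 1-2-3-4-5-6, expanding outward from the peak — single-peaked.
Every ranking is single-peaked on this axis.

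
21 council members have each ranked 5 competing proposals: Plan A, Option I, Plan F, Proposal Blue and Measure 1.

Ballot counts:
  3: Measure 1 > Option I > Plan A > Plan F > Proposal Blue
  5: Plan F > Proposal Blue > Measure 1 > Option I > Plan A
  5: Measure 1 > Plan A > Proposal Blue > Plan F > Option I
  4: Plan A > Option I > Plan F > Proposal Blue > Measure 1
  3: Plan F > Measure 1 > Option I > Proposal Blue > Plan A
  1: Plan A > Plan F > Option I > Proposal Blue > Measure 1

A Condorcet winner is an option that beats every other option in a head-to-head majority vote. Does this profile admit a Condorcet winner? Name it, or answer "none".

Pairwise majorities:
Plan A vs Option I: 5+4+1 = 10 for Plan A, 11 for Option I — Option I by 11–10.
Plan A vs Plan F: Plan A preferred on 3+5+4+1 = 13 ballots; Plan A wins 13–8.
Plan A vs Proposal Blue: 13 to 8, Plan A.
Plan A vs Measure 1: 5 to 16, Measure 1.
Option I vs Plan F: Option I is ranked higher on 3+4 = 7 ballots, Plan F on 14. Plan F wins 14–7.
Option I vs Proposal Blue: 3+4+3+1 = 11 for Option I, 10 for Proposal Blue — Option I by 11–10.
Option I vs Measure 1: 5 to 16, Measure 1.
Plan F vs Proposal Blue: Plan F is ranked higher on 3+5+4+3+1 = 16 ballots, Proposal Blue on 5. Plan F wins 16–5.
Plan F vs Measure 1: Plan F is ranked higher on 5+4+3+1 = 13 ballots, Measure 1 on 8. Plan F wins 13–8.
Proposal Blue vs Measure 1: 10 to 11, Measure 1.
No option is unbeaten: Plan A loses to Option I; Option I loses to Plan F; Plan F loses to Plan A; Proposal Blue loses to Plan A; Measure 1 loses to Plan F. In particular Plan A beats Plan F beats Option I beats Plan A is a majority cycle — no Condorcet winner exists.

none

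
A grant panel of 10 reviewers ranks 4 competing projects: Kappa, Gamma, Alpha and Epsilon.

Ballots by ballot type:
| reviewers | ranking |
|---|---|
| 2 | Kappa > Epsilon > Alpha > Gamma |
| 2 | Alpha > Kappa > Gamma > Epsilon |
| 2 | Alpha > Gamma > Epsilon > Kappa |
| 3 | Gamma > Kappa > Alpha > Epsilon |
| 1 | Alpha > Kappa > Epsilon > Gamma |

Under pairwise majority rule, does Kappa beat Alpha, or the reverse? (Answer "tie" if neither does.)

tie

Ballots ranking Kappa above Alpha: 2 + 3 = 5.
Ballots ranking Alpha above Kappa: 10 − 5 = 5.
5–5: the pair ties.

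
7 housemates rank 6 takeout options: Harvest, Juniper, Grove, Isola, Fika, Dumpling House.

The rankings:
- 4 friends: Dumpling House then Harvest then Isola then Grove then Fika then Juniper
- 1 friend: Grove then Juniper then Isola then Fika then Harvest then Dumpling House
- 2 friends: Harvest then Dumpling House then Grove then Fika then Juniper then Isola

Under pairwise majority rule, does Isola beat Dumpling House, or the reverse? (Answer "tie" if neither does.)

Dumpling House

Ballots ranking Isola above Dumpling House: 1.
Ballots ranking Dumpling House above Isola: 7 − 1 = 6.
Dumpling House wins the head-to-head 6–1.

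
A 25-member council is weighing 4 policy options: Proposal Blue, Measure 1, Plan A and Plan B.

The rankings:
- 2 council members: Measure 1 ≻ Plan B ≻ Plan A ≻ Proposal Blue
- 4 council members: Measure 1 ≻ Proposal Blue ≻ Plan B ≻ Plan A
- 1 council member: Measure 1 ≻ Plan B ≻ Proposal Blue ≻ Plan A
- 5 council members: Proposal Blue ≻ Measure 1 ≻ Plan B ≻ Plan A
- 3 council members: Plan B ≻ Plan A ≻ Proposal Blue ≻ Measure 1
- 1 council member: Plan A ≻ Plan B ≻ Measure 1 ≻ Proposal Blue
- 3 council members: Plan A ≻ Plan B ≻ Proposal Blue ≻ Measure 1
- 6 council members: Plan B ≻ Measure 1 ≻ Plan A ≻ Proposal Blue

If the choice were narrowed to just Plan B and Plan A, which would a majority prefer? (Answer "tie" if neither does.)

Ballots ranking Plan B above Plan A: 2 + 4 + 1 + 5 + 3 + 6 = 21.
Ballots ranking Plan A above Plan B: 25 − 21 = 4.
Plan B wins the head-to-head 21–4.

Plan B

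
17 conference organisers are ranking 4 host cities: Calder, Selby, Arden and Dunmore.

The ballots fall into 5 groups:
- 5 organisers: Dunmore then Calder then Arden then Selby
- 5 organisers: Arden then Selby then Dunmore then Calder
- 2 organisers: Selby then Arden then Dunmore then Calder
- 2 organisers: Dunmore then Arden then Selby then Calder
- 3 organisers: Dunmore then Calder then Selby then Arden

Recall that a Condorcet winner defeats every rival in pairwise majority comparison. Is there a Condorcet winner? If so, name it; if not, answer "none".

Dunmore

Pairwise majorities:
Calder–Selby: Selby 9–8.
Calder vs Arden: Arden, 9–8.
Calder vs Dunmore: Dunmore wins 17–0.
Selby vs Arden: Arden wins 12–5.
Selby vs Dunmore: Dunmore, 10–7.
Arden vs Dunmore: Dunmore, 10–7.
Dunmore defeats every rival head-to-head and is the Condorcet winner.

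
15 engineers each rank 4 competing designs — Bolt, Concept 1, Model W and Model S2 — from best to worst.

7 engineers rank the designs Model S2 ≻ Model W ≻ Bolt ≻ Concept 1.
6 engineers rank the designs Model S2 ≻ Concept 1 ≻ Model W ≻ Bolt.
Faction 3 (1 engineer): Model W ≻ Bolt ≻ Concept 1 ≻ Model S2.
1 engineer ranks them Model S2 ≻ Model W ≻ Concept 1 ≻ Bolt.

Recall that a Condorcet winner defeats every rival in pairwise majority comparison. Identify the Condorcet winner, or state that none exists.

Model S2

Check each pair by majority over 15 ballots:
Bolt vs Concept 1: Bolt, 8–7.
Bolt vs Model W: Model W wins 15–0.
Bolt vs Model S2: Model S2, 14–1.
Concept 1 vs Model W: Model W, 9–6.
Concept 1–Model S2: Model S2 14–1.
Model W vs Model S2: Model W is ranked higher on 1 ballot, Model S2 on 14. Model S2 wins 14–1.
Model S2 beats each of Bolt, Concept 1, Model W — Model S2 is the Condorcet winner.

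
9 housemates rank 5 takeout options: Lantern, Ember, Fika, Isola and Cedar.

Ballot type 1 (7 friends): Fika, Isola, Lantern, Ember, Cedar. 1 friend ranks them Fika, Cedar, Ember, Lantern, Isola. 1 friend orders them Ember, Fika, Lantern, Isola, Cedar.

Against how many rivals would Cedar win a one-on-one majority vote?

Cedar against each rival (9 friends):
Cedar–Lantern: Lantern 8–1.
Cedar vs Ember: Ember, 8–1.
Cedar vs Fika: 0 for Cedar, 9 for Fika — Fika by 9–0.
Cedar vs Isola: Cedar is ranked higher on 1 ballot, Isola on 8. Isola wins 8–1.
Cedar beats no one; loses to Lantern, Ember, Fika, Isola — 0 pairwise wins.

0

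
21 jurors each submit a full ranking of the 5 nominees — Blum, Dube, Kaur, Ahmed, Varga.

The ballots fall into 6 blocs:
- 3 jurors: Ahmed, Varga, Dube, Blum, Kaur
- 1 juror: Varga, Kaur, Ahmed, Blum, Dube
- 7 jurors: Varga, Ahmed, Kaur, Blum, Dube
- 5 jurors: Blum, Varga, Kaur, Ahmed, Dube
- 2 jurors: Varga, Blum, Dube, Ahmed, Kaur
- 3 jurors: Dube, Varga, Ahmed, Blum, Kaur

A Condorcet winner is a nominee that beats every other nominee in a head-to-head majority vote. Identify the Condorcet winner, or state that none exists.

Varga

Head-to-head results (21 jurors):
Blum vs Dube: Blum preferred on 1+7+5+2 = 15 ballots; Blum wins 15–6.
Blum vs Kaur: Blum preferred on 3+5+2+3 = 13 ballots; Blum wins 13–8.
Blum vs Ahmed: Blum is ranked higher on 5+2 = 7 ballots, Ahmed on 14. Ahmed wins 14–7.
Blum vs Varga: 5 for Blum, 16 for Varga — Varga by 16–5.
Dube vs Kaur: Dube is ranked higher on 3+2+3 = 8 ballots, Kaur on 13. Kaur wins 13–8.
Dube vs Ahmed: Dube preferred on 2+3 = 5 ballots; Ahmed wins 16–5.
Dube vs Varga: 3 to 18, Varga.
Kaur vs Ahmed: Kaur is ranked higher on 1+5 = 6 ballots, Ahmed on 15. Ahmed wins 15–6.
Kaur vs Varga: 0 to 21, Varga.
Ahmed vs Varga: Ahmed is ranked higher on 3 ballots, Varga on 18. Varga wins 18–3.
Varga wins every pairwise contest, so Varga is the Condorcet winner.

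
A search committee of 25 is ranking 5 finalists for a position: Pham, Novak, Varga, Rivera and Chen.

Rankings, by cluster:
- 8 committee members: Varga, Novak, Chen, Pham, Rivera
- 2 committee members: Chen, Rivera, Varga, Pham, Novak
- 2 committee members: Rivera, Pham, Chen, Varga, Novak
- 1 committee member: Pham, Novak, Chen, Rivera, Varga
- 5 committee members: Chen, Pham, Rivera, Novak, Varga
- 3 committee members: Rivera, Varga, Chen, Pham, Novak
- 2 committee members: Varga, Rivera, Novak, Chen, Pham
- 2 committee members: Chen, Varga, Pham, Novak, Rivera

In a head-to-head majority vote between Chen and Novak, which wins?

Ballots ranking Chen above Novak: 2 + 2 + 5 + 3 + 2 = 14.
Ballots ranking Novak above Chen: 25 − 14 = 11.
Chen wins the head-to-head 14–11.

Chen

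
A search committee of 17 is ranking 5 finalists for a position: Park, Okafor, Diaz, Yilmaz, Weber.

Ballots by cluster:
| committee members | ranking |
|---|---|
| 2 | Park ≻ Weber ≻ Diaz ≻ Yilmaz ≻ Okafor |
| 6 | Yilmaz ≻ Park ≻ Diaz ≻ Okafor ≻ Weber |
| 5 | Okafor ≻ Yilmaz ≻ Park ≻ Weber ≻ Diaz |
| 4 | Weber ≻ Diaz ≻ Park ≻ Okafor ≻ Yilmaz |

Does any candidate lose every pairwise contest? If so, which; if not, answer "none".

Pairwise majorities:
Park vs Okafor: Park is ranked higher on 2+6+4 = 12 ballots, Okafor on 5. Park wins 12–5.
Park vs Diaz: Park preferred on 2+6+5 = 13 ballots; Park wins 13–4.
Park vs Yilmaz: 2+4 = 6 for Park, 11 for Yilmaz — Yilmaz by 11–6.
Park–Weber: Park 13–4.
Okafor vs Diaz: 5 to 12, Diaz.
Okafor vs Yilmaz: Okafor wins 9–8.
Okafor–Weber: Okafor 11–6.
Diaz vs Yilmaz: Yilmaz, 11–6.
Diaz vs Weber: Weber wins 11–6.
Yilmaz vs Weber: Yilmaz wins 11–6.
Every candidate wins at least one matchup (Park beats Okafor; Okafor beats Yilmaz; Diaz beats Okafor; Yilmaz beats Park; Weber beats Diaz), so there is no Condorcet loser.

none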